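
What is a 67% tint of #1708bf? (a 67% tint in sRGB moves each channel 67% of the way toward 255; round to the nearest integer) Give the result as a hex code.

#1708bf is rgb(23, 8, 191).
A 67% tint moves each channel 67% toward 255:
  R: 23 + 155.44 = 178.44 → 178
  G: 8 + 0.67×(255−8) = 8 + 165.49 = 173.49 → 173
  B: 191 + 42.88 = 233.88 → 234
rgb(178, 173, 234) = #b2adea.

#b2adea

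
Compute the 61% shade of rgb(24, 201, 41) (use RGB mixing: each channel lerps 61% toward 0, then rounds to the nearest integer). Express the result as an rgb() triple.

A 61% shade moves each channel 61% toward 0:
  R: 24 + 0.61×(0−24) = 24 − 14.64 = 9.36 → 9
  G: 201 − 122.61 = 78.39 → 78
  B: 41 + 0.61×(0−41) = 41 − 25.01 = 15.99 → 16

rgb(9, 78, 16)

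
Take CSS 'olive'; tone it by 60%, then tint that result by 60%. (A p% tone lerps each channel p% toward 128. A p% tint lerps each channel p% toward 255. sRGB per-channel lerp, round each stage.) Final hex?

#CCCCB8

CSS olive is rgb(128, 128, 0).
A 60% tone moves each channel 60% toward 128:
  R: 128 + 0 = 128 → 128
  G: 128 + 0.6×(128−128) = 128 + 0 = 128 → 128
  B: 0 + 76.8 = 76.8 → 77
After the tone: rgb(128, 128, 77) = #80804D.
A 60% tint moves each channel 60% toward 255:
  R: 128 + 0.6×(255−128) = 128 + 76.2 = 204.2 → 204
  G: 128 + 0.6×(255−128) = 128 + 76.2 = 204.2 → 204
  B: 77 + 0.6×(255−77) = 77 + 106.8 = 183.8 → 184
rgb(204, 204, 184) = #CCCCB8.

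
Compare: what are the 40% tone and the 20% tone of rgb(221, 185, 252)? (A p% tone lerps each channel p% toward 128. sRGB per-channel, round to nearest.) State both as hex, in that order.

#B8A2CA, #CAAEE3

40% tone:
  R: 221 + 0.4×(128−221) = 221 − 37.2 = 183.8 → 184
  G: 185 − 22.8 = 162.2 → 162
  B: 252 + 0.4×(128−252) = 252 − 49.6 = 202.4 → 202
  → #B8A2CA
20% tone:
  R: 221 − 18.6 = 202.4 → 202
  G: 185 + 0.2×(128−185) = 185 − 11.4 = 173.6 → 174
  B: 252 − 24.8 = 227.2 → 227
  → #CAAEE3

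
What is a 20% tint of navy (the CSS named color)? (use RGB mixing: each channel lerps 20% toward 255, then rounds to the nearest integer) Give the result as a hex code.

#333399

CSS navy is rgb(0, 0, 128).
A 20% tint moves each channel 20% toward 255:
  R: 0 + 0.2×(255−0) = 0 + 51 = 51 → 51
  G: 0 + 51 = 51 → 51
  B: 128 + 25.4 = 153.4 → 153
rgb(51, 51, 153) = #333399.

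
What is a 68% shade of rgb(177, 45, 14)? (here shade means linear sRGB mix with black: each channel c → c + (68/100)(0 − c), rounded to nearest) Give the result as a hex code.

#390e04

A 68% shade moves each channel 68% toward 0:
  R: 177 − 120.36 = 56.64 → 57
  G: 45 + 0.68×(0−45) = 45 − 30.6 = 14.4 → 14
  B: 14 + 0.68×(0−14) = 14 − 9.52 = 4.48 → 4
rgb(57, 14, 4) = #390e04.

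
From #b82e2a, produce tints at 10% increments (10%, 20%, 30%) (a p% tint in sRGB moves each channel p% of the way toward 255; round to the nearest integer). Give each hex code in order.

#b82e2a is rgb(184, 46, 42).
10%: (184 + 7.1 = 191.1→191, 46 + 20.9 = 66.9→67, 42 + 21.3 = 63.3→63) → #bf433f
20%: (184 + 14.2 = 198.2→198, 46 + 41.8 = 87.8→88, 42 + 42.6 = 84.6→85) → #c65855
30%: (184 + 21.3 = 205.3→205, 46 + 62.7 = 108.7→109, 42 + 63.9 = 105.9→106) → #cd6d6a

#bf433f, #c65855, #cd6d6a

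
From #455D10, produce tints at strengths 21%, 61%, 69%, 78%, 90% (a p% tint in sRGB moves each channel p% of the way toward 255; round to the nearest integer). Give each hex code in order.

#6C7F42, #B6C0A2, #C5CDB5, #D6DBCA, #ECEFE7

#455D10 is rgb(69, 93, 16).
21%: (69 + 39.06 = 108.06→108, 93 + 34.02 = 127.02→127, 16 + 50.19 = 66.19→66) → #6C7F42
61%: (69 + 113.46 = 182.46→182, 93 + 98.82 = 191.82→192, 16 + 145.79 = 161.79→162) → #B6C0A2
69%: (69 + 128.34 = 197.34→197, 93 + 111.78 = 204.78→205, 16 + 164.91 = 180.91→181) → #C5CDB5
78%: (69 + 145.08 = 214.08→214, 93 + 126.36 = 219.36→219, 16 + 186.42 = 202.42→202) → #D6DBCA
90%: (69 + 167.4 = 236.4→236, 93 + 145.8 = 238.8→239, 16 + 215.1 = 231.1→231) → #ECEFE7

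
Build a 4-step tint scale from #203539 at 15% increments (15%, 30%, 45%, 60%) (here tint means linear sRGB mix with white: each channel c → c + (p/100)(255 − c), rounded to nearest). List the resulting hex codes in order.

#415357, #637274, #849092, #a6aeb0

#203539 is rgb(32, 53, 57).
15%: (32 + 33.45 = 65.45→65, 53 + 30.3 = 83.3→83, 57 + 29.7 = 86.7→87) → #415357
30%: (32 + 66.9 = 98.9→99, 53 + 60.6 = 113.6→114, 57 + 59.4 = 116.4→116) → #637274
45%: (32 + 100.35 = 132.35→132, 53 + 90.9 = 143.9→144, 57 + 89.1 = 146.1→146) → #849092
60%: (32 + 133.8 = 165.8→166, 53 + 121.2 = 174.2→174, 57 + 118.8 = 175.8→176) → #a6aeb0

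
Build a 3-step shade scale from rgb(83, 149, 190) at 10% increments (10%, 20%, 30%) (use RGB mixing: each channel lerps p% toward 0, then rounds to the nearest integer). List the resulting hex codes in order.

#4B86AB, #427798, #3A6885

10%: (83 − 8.3 = 74.7→75, 149 − 14.9 = 134.1→134, 190 − 19 = 171→171) → #4B86AB
20%: (83 − 16.6 = 66.4→66, 149 − 29.8 = 119.2→119, 190 − 38 = 152→152) → #427798
30%: (83 − 24.9 = 58.1→58, 149 − 44.7 = 104.3→104, 190 − 57 = 133→133) → #3A6885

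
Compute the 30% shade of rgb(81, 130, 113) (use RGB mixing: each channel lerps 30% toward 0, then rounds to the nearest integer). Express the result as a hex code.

Per channel, c → c + 0.3(0 − c):
  R: 81 − 24.3 = 56.7 → 57
  G: 130 + 0.3×(0−130) = 130 − 39 = 91 → 91
  B: 113 + 0.3×(0−113) = 113 − 33.9 = 79.1 → 79
rgb(57, 91, 79) = #395b4f.

#395b4f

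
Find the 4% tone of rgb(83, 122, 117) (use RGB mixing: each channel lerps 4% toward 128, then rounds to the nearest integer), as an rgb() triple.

rgb(85, 122, 117)

A 4% tone moves each channel 4% toward 128:
  R: 83 + 0.04×(128−83) = 83 + 1.8 = 84.8 → 85
  G: 122 + 0.04×(128−122) = 122 + 0.24 = 122.24 → 122
  B: 117 + 0.04×(128−117) = 117 + 0.44 = 117.44 → 117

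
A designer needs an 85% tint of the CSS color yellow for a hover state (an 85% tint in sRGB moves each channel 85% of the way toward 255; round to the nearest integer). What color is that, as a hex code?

CSS yellow is rgb(255, 255, 0).
An 85% tint moves each channel 85% toward 255:
  R: 255 + 0.85×(255−255) = 255 + 0 = 255 → 255
  G: 255 + 0 = 255 → 255
  B: 0 + 0.85×(255−0) = 0 + 216.75 = 216.75 → 217
rgb(255, 255, 217) = #FFFFD9.

#FFFFD9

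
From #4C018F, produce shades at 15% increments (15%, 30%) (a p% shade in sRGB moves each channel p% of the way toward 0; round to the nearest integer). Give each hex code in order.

#41017A, #350164

#4C018F is rgb(76, 1, 143).
15%: (76 − 11.4 = 64.6→65, 1→1, 143 − 21.45 = 121.55→122) → #41017A
30%: (76 − 22.8 = 53.2→53, 1→1, 143 − 42.9 = 100.1→100) → #350164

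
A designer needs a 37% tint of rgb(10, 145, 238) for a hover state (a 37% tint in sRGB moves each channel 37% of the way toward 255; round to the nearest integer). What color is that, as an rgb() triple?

rgb(101, 186, 244)

A 37% tint moves each channel 37% toward 255:
  R: 10 + 90.65 = 100.65 → 101
  G: 145 + 0.37×(255−145) = 145 + 40.7 = 185.7 → 186
  B: 238 + 0.37×(255−238) = 238 + 6.29 = 244.29 → 244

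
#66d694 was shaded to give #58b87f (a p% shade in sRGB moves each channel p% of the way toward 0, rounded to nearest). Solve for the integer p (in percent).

14%

#66d694 is rgb(102, 214, 148); #58b87f is rgb(88, 184, 127).
On the G channel (widest range): 184 ≈ 214 + (p/100)(0 − 214), so p ≈ 100×(184 − 214)/(0 − 214) = -3000/-214 = 14.02.
p = 14 reproduces all three channels after rounding.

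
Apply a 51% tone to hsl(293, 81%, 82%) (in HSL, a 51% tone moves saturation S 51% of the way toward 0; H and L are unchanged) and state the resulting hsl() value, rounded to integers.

hsl(293, 40%, 82%)

S moves 51% from 81 toward 0: 81 − 41.31 = 39.69 → 40.
H and L are unchanged.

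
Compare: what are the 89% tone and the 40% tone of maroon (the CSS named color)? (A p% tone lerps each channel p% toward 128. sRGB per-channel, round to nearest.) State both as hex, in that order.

#807272, #803333

CSS maroon is rgb(128, 0, 0).
89% tone:
  R: 128 + 0 = 128 → 128
  G: 0 + 0.89×(128−0) = 0 + 113.92 = 113.92 → 114
  B: 0 + 0.89×(128−0) = 0 + 113.92 = 113.92 → 114
  → #807272
40% tone:
  R: 128 + 0 = 128 → 128
  G: 0 + 51.2 = 51.2 → 51
  B: 0 + 51.2 = 51.2 → 51
  → #803333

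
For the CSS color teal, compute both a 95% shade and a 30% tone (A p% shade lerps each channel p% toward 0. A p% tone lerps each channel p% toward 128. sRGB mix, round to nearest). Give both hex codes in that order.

CSS teal is rgb(0, 128, 128).
95% shade:
  R: 0 + 0 = 0 → 0
  G: 128 + 0.95×(0−128) = 128 − 121.6 = 6.4 → 6
  B: 128 − 121.6 = 6.4 → 6
  → #000606
30% tone:
  R: 0 + 38.4 = 38.4 → 38
  G: 128 + 0 = 128 → 128
  B: 128 + 0.3×(128−128) = 128 + 0 = 128 → 128
  → #268080

#000606, #268080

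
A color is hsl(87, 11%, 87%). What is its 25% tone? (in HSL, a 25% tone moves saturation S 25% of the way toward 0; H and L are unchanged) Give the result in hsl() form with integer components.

hsl(87, 8%, 87%)

S moves 25% from 11 toward 0: 11 − 2.75 = 8.25 → 8.
H and L are unchanged.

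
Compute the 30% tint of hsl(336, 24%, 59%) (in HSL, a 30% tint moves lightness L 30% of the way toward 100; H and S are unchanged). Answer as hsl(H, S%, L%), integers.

L moves 30% from 59 toward 100: 59 + 12.3 = 71.3 → 71.
H and S are unchanged.

hsl(336, 24%, 71%)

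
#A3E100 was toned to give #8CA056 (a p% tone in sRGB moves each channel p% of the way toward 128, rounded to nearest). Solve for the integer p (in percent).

67%

#A3E100 is rgb(163, 225, 0); #8CA056 is rgb(140, 160, 86).
On the B channel (widest range): 86 ≈ 0 + (p/100)(128 − 0), so p ≈ 100×(86 − 0)/(128 − 0) = 8600/128 = 67.19.
p = 67 reproduces all three channels after rounding.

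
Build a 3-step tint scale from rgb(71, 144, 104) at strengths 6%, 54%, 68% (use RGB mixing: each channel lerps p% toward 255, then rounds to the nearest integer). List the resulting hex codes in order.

6%: (71 + 11.04 = 82.04→82, 144 + 6.66 = 150.66→151, 104 + 9.06 = 113.06→113) → #529771
54%: (71 + 99.36 = 170.36→170, 144 + 59.94 = 203.94→204, 104 + 81.54 = 185.54→186) → #AACCBA
68%: (71 + 125.12 = 196.12→196, 144 + 75.48 = 219.48→219, 104 + 102.68 = 206.68→207) → #C4DBCF

#529771, #AACCBA, #C4DBCF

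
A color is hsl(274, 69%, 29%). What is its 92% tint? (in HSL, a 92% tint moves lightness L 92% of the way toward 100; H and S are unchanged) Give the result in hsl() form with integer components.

hsl(274, 69%, 94%)

L moves 92% from 29 toward 100: 29 + 65.32 = 94.32 → 94.
H and S are unchanged.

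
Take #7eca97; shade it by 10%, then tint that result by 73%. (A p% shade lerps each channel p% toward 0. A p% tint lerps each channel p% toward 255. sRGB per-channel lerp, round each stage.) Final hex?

#d9ebdf

#7eca97 is rgb(126, 202, 151).
Per channel, c → c + 0.1(0 − c):
  R: 126 − 12.6 = 113.4 → 113
  G: 202 + 0.1×(0−202) = 202 − 20.2 = 181.8 → 182
  B: 151 − 15.1 = 135.9 → 136
After the shade: rgb(113, 182, 136) = #71b688.
Per channel, c → c + 0.73(255 − c):
  R: 113 + 103.66 = 216.66 → 217
  G: 182 + 53.29 = 235.29 → 235
  B: 136 + 86.87 = 222.87 → 223
rgb(217, 235, 223) = #d9ebdf.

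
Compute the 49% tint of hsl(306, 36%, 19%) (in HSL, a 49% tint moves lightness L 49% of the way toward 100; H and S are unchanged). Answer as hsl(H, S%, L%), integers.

hsl(306, 36%, 59%)

L moves 49% from 19 toward 100: 19 + 39.69 = 58.69 → 59.
H and S are unchanged.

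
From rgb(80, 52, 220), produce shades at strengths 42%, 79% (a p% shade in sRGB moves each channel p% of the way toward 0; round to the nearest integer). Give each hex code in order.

#2E1E80, #110B2E

42%: (80 − 33.6 = 46.4→46, 52 − 21.84 = 30.16→30, 220 − 92.4 = 127.6→128) → #2E1E80
79%: (80 − 63.2 = 16.8→17, 52 − 41.08 = 10.92→11, 220 − 173.8 = 46.2→46) → #110B2E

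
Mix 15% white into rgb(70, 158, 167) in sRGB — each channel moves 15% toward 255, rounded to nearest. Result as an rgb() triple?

Per channel, c → c + 0.15(255 − c):
  R: 70 + 0.15×(255−70) = 70 + 27.75 = 97.75 → 98
  G: 158 + 0.15×(255−158) = 158 + 14.55 = 172.55 → 173
  B: 167 + 13.2 = 180.2 → 180

rgb(98, 173, 180)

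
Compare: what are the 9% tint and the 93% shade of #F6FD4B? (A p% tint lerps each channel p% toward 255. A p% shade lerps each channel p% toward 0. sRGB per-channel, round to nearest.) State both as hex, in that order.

#F6FD4B is rgb(246, 253, 75).
9% tint:
  R: 246 + 0.09×(255−246) = 246 + 0.81 = 246.81 → 247
  G: 253 + 0.09×(255−253) = 253 + 0.18 = 253.18 → 253
  B: 75 + 0.09×(255−75) = 75 + 16.2 = 91.2 → 91
  → #F7FD5B
93% shade:
  R: 246 − 228.78 = 17.22 → 17
  G: 253 + 0.93×(0−253) = 253 − 235.29 = 17.71 → 18
  B: 75 + 0.93×(0−75) = 75 − 69.75 = 5.25 → 5
  → #111205

#F7FD5B, #111205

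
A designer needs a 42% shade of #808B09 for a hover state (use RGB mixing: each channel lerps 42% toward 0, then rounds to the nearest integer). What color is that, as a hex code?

#808B09 is rgb(128, 139, 9).
Lerp each channel 42% toward 0:
  R: 128 + 0.42×(0−128) = 128 − 53.76 = 74.24 → 74
  G: 139 + 0.42×(0−139) = 139 − 58.38 = 80.62 → 81
  B: 9 + 0.42×(0−9) = 9 − 3.78 = 5.22 → 5
rgb(74, 81, 5) = #4A5105.

#4A5105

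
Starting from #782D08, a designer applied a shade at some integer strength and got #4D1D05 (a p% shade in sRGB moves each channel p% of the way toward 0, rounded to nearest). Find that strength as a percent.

36%

#782D08 is rgb(120, 45, 8); #4D1D05 is rgb(77, 29, 5).
On the R channel (widest range): 77 ≈ 120 + (p/100)(0 − 120), so p ≈ 100×(77 − 120)/(0 − 120) = -4300/-120 = 35.83.
p = 36 reproduces all three channels after rounding.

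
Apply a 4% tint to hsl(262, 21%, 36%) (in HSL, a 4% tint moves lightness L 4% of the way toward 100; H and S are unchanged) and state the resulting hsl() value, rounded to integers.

L moves 4% from 36 toward 100: 36 + 2.56 = 38.56 → 39.
H and S are unchanged.

hsl(262, 21%, 39%)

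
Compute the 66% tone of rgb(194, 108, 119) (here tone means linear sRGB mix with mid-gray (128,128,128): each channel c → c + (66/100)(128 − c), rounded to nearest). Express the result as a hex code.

#96797d

Per channel, c → c + 0.66(128 − c):
  R: 194 + 0.66×(128−194) = 194 − 43.56 = 150.44 → 150
  G: 108 + 0.66×(128−108) = 108 + 13.2 = 121.2 → 121
  B: 119 + 5.94 = 124.94 → 125
rgb(150, 121, 125) = #96797d.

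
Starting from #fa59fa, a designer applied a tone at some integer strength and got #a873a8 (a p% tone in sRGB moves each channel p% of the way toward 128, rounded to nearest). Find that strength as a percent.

67%

#fa59fa is rgb(250, 89, 250); #a873a8 is rgb(168, 115, 168).
On the R channel (widest range): 168 ≈ 250 + (p/100)(128 − 250), so p ≈ 100×(168 − 250)/(128 − 250) = -8200/-122 = 67.21.
p = 67 reproduces all three channels after rounding.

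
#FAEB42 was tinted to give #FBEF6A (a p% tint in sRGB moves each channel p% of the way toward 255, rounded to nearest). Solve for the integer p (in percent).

21%

#FAEB42 is rgb(250, 235, 66); #FBEF6A is rgb(251, 239, 106).
On the B channel (widest range): 106 ≈ 66 + (p/100)(255 − 66), so p ≈ 100×(106 − 66)/(255 − 66) = 4000/189 = 21.16.
p = 21 reproduces all three channels after rounding.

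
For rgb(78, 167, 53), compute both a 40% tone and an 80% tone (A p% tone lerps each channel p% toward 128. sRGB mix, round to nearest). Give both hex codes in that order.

#629753, #768871

40% tone:
  R: 78 + 0.4×(128−78) = 78 + 20 = 98 → 98
  G: 167 − 15.6 = 151.4 → 151
  B: 53 + 0.4×(128−53) = 53 + 30 = 83 → 83
  → #629753
80% tone:
  R: 78 + 40 = 118 → 118
  G: 167 + 0.8×(128−167) = 167 − 31.2 = 135.8 → 136
  B: 53 + 0.8×(128−53) = 53 + 60 = 113 → 113
  → #768871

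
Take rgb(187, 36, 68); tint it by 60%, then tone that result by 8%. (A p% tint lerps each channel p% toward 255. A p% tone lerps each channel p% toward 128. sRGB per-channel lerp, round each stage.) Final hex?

A 60% tint moves each channel 60% toward 255:
  R: 187 + 0.6×(255−187) = 187 + 40.8 = 227.8 → 228
  G: 36 + 131.4 = 167.4 → 167
  B: 68 + 0.6×(255−68) = 68 + 112.2 = 180.2 → 180
After the tint: rgb(228, 167, 180) = #e4a7b4.
An 8% tone moves each channel 8% toward 128:
  R: 228 + 0.08×(128−228) = 228 − 8 = 220 → 220
  G: 167 + 0.08×(128−167) = 167 − 3.12 = 163.88 → 164
  B: 180 − 4.16 = 175.84 → 176
rgb(220, 164, 176) = #dca4b0.

#dca4b0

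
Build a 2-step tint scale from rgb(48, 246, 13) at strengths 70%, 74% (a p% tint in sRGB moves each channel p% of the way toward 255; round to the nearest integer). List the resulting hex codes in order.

#C1FCB6, #C9FDC0

70%: (48 + 144.9 = 192.9→193, 246 + 6.3 = 252.3→252, 13 + 169.4 = 182.4→182) → #C1FCB6
74%: (48 + 153.18 = 201.18→201, 246 + 6.66 = 252.66→253, 13 + 179.08 = 192.08→192) → #C9FDC0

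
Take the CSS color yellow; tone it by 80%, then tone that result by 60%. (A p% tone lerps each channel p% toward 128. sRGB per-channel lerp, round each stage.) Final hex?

CSS yellow is rgb(255, 255, 0).
An 80% tone moves each channel 80% toward 128:
  R: 255 − 101.6 = 153.4 → 153
  G: 255 − 101.6 = 153.4 → 153
  B: 0 + 0.8×(128−0) = 0 + 102.4 = 102.4 → 102
After the tone: rgb(153, 153, 102) = #999966.
Per channel, c → c + 0.6(128 − c):
  R: 153 + 0.6×(128−153) = 153 − 15 = 138 → 138
  G: 153 + 0.6×(128−153) = 153 − 15 = 138 → 138
  B: 102 + 0.6×(128−102) = 102 + 15.6 = 117.6 → 118
rgb(138, 138, 118) = #8a8a76.

#8a8a76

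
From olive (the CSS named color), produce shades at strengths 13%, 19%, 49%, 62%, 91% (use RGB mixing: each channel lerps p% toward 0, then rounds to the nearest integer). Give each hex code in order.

#6F6F00, #686800, #414100, #313100, #0C0C00

CSS olive is rgb(128, 128, 0).
13%: (128 − 16.64 = 111.36→111, 128 − 16.64 = 111.36→111, 0→0) → #6F6F00
19%: (128 − 24.32 = 103.68→104, 128 − 24.32 = 103.68→104, 0→0) → #686800
49%: (128 − 62.72 = 65.28→65, 128 − 62.72 = 65.28→65, 0→0) → #414100
62%: (128 − 79.36 = 48.64→49, 128 − 79.36 = 48.64→49, 0→0) → #313100
91%: (128 − 116.48 = 11.52→12, 128 − 116.48 = 11.52→12, 0→0) → #0C0C00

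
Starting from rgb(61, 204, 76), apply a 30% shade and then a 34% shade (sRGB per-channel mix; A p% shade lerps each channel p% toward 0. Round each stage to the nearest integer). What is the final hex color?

#1c5e23

Lerp each channel 30% toward 0:
  R: 61 + 0.3×(0−61) = 61 − 18.3 = 42.7 → 43
  G: 204 + 0.3×(0−204) = 204 − 61.2 = 142.8 → 143
  B: 76 − 22.8 = 53.2 → 53
After the shade: rgb(43, 143, 53) = #2b8f35.
A 34% shade moves each channel 34% toward 0:
  R: 43 + 0.34×(0−43) = 43 − 14.62 = 28.38 → 28
  G: 143 − 48.62 = 94.38 → 94
  B: 53 − 18.02 = 34.98 → 35
rgb(28, 94, 35) = #1c5e23.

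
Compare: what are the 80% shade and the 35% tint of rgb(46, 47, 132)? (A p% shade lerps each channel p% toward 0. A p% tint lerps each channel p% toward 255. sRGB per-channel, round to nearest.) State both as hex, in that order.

#09091a, #7778af

80% shade:
  R: 46 + 0.8×(0−46) = 46 − 36.8 = 9.2 → 9
  G: 47 − 37.6 = 9.4 → 9
  B: 132 + 0.8×(0−132) = 132 − 105.6 = 26.4 → 26
  → #09091a
35% tint:
  R: 46 + 0.35×(255−46) = 46 + 73.15 = 119.15 → 119
  G: 47 + 72.8 = 119.8 → 120
  B: 132 + 0.35×(255−132) = 132 + 43.05 = 175.05 → 175
  → #7778af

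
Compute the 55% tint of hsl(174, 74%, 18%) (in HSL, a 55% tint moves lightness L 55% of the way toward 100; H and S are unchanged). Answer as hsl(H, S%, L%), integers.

hsl(174, 74%, 63%)

L moves 55% from 18 toward 100: 18 + 45.1 = 63.1 → 63.
H and S are unchanged.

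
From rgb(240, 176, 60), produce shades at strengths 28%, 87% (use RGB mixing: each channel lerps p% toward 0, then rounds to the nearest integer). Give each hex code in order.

#AD7F2B, #1F1708

28%: (240 − 67.2 = 172.8→173, 176 − 49.28 = 126.72→127, 60 − 16.8 = 43.2→43) → #AD7F2B
87%: (240 − 208.8 = 31.2→31, 176 − 153.12 = 22.88→23, 60 − 52.2 = 7.8→8) → #1F1708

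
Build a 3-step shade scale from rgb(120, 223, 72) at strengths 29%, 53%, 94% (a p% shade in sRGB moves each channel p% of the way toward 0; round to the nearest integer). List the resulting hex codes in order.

29%: (120 − 34.8 = 85.2→85, 223 − 64.67 = 158.33→158, 72 − 20.88 = 51.12→51) → #559e33
53%: (120 − 63.6 = 56.4→56, 223 − 118.19 = 104.81→105, 72 − 38.16 = 33.84→34) → #386922
94%: (120 − 112.8 = 7.2→7, 223 − 209.62 = 13.38→13, 72 − 67.68 = 4.32→4) → #070d04

#559e33, #386922, #070d04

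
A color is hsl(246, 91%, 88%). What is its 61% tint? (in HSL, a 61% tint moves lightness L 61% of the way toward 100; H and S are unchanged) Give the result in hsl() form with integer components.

hsl(246, 91%, 95%)

L moves 61% from 88 toward 100: 88 + 7.32 = 95.32 → 95.
H and S are unchanged.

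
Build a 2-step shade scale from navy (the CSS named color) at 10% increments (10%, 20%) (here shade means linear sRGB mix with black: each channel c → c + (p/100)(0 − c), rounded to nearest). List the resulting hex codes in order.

CSS navy is rgb(0, 0, 128).
10%: (0→0, 0→0, 128 − 12.8 = 115.2→115) → #000073
20%: (0→0, 0→0, 128 − 25.6 = 102.4→102) → #000066

#000073, #000066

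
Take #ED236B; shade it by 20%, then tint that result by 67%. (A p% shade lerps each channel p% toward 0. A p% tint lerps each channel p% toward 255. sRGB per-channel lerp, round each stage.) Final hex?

#ED236B is rgb(237, 35, 107).
Lerp each channel 20% toward 0:
  R: 237 − 47.4 = 189.6 → 190
  G: 35 − 7 = 28 → 28
  B: 107 + 0.2×(0−107) = 107 − 21.4 = 85.6 → 86
After the shade: rgb(190, 28, 86) = #BE1C56.
A 67% tint moves each channel 67% toward 255:
  R: 190 + 0.67×(255−190) = 190 + 43.55 = 233.55 → 234
  G: 28 + 0.67×(255−28) = 28 + 152.09 = 180.09 → 180
  B: 86 + 0.67×(255−86) = 86 + 113.23 = 199.23 → 199
rgb(234, 180, 199) = #EAB4C7.

#EAB4C7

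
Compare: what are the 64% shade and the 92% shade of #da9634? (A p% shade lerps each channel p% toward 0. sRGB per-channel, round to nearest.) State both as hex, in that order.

#da9634 is rgb(218, 150, 52).
64% shade:
  R: 218 + 0.64×(0−218) = 218 − 139.52 = 78.48 → 78
  G: 150 + 0.64×(0−150) = 150 − 96 = 54 → 54
  B: 52 − 33.28 = 18.72 → 19
  → #4e3613
92% shade:
  R: 218 − 200.56 = 17.44 → 17
  G: 150 − 138 = 12 → 12
  B: 52 − 47.84 = 4.16 → 4
  → #110c04

#4e3613, #110c04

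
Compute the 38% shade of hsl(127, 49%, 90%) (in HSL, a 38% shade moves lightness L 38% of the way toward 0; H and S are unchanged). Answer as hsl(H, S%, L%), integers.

L moves 38% from 90 toward 0: 90 − 34.2 = 55.8 → 56.
H and S are unchanged.

hsl(127, 49%, 56%)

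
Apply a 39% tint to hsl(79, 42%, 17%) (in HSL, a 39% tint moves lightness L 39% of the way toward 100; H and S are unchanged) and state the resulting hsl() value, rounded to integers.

hsl(79, 42%, 49%)

L moves 39% from 17 toward 100: 17 + 32.37 = 49.37 → 49.
H and S are unchanged.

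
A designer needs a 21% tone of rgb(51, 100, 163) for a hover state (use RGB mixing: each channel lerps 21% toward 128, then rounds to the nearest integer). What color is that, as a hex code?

#436A9C

Per channel, c → c + 0.21(128 − c):
  R: 51 + 0.21×(128−51) = 51 + 16.17 = 67.17 → 67
  G: 100 + 0.21×(128−100) = 100 + 5.88 = 105.88 → 106
  B: 163 + 0.21×(128−163) = 163 − 7.35 = 155.65 → 156
rgb(67, 106, 156) = #436A9C.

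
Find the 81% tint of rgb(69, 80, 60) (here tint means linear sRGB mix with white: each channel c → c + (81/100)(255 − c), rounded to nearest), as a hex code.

Per channel, c → c + 0.81(255 − c):
  R: 69 + 150.66 = 219.66 → 220
  G: 80 + 0.81×(255−80) = 80 + 141.75 = 221.75 → 222
  B: 60 + 157.95 = 217.95 → 218
rgb(220, 222, 218) = #DCDEDA.

#DCDEDA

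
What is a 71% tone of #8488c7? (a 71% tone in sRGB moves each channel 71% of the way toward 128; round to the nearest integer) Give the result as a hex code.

#8488c7 is rgb(132, 136, 199).
A 71% tone moves each channel 71% toward 128:
  R: 132 − 2.84 = 129.16 → 129
  G: 136 + 0.71×(128−136) = 136 − 5.68 = 130.32 → 130
  B: 199 + 0.71×(128−199) = 199 − 50.41 = 148.59 → 149
rgb(129, 130, 149) = #818295.

#818295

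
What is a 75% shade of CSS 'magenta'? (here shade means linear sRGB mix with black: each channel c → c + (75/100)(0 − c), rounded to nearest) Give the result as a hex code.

#400040

CSS magenta is rgb(255, 0, 255).
Per channel, c → c + 0.75(0 − c):
  R: 255 − 191.25 = 63.75 → 64
  G: 0 + 0.75×(0−0) = 0 + 0 = 0 → 0
  B: 255 + 0.75×(0−255) = 255 − 191.25 = 63.75 → 64
rgb(64, 0, 64) = #400040.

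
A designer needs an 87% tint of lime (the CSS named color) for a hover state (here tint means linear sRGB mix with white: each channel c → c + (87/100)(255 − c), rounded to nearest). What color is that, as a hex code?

CSS lime is rgb(0, 255, 0).
An 87% tint moves each channel 87% toward 255:
  R: 0 + 221.85 = 221.85 → 222
  G: 255 + 0.87×(255−255) = 255 + 0 = 255 → 255
  B: 0 + 221.85 = 221.85 → 222
rgb(222, 255, 222) = #DEFFDE.

#DEFFDE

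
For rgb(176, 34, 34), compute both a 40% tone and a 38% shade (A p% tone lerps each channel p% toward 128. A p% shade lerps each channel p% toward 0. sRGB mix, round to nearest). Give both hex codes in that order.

#9d4848, #6d1515

40% tone:
  R: 176 − 19.2 = 156.8 → 157
  G: 34 + 37.6 = 71.6 → 72
  B: 34 + 0.4×(128−34) = 34 + 37.6 = 71.6 → 72
  → #9d4848
38% shade:
  R: 176 + 0.38×(0−176) = 176 − 66.88 = 109.12 → 109
  G: 34 + 0.38×(0−34) = 34 − 12.92 = 21.08 → 21
  B: 34 − 12.92 = 21.08 → 21
  → #6d1515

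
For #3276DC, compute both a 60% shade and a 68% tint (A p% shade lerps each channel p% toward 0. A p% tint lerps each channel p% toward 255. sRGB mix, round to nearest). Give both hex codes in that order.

#142F58, #BDD3F4

#3276DC is rgb(50, 118, 220).
60% shade:
  R: 50 − 30 = 20 → 20
  G: 118 − 70.8 = 47.2 → 47
  B: 220 + 0.6×(0−220) = 220 − 132 = 88 → 88
  → #142F58
68% tint:
  R: 50 + 0.68×(255−50) = 50 + 139.4 = 189.4 → 189
  G: 118 + 0.68×(255−118) = 118 + 93.16 = 211.16 → 211
  B: 220 + 0.68×(255−220) = 220 + 23.8 = 243.8 → 244
  → #BDD3F4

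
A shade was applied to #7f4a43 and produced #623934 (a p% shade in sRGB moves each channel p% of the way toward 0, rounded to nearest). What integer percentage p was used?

#7f4a43 is rgb(127, 74, 67); #623934 is rgb(98, 57, 52).
On the R channel (widest range): 98 ≈ 127 + (p/100)(0 − 127), so p ≈ 100×(98 − 127)/(0 − 127) = -2900/-127 = 22.83.
p = 23 reproduces all three channels after rounding.

23%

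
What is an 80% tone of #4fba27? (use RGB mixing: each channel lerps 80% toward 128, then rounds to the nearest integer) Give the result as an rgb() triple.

#4fba27 is rgb(79, 186, 39).
An 80% tone moves each channel 80% toward 128:
  R: 79 + 39.2 = 118.2 → 118
  G: 186 + 0.8×(128−186) = 186 − 46.4 = 139.6 → 140
  B: 39 + 0.8×(128−39) = 39 + 71.2 = 110.2 → 110

rgb(118, 140, 110)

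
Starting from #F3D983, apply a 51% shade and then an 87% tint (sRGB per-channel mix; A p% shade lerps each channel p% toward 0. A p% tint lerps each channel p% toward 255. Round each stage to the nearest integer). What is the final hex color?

#F3D983 is rgb(243, 217, 131).
Per channel, c → c + 0.51(0 − c):
  R: 243 + 0.51×(0−243) = 243 − 123.93 = 119.07 → 119
  G: 217 + 0.51×(0−217) = 217 − 110.67 = 106.33 → 106
  B: 131 + 0.51×(0−131) = 131 − 66.81 = 64.19 → 64
After the shade: rgb(119, 106, 64) = #776A40.
Lerp each channel 87% toward 255:
  R: 119 + 0.87×(255−119) = 119 + 118.32 = 237.32 → 237
  G: 106 + 0.87×(255−106) = 106 + 129.63 = 235.63 → 236
  B: 64 + 0.87×(255−64) = 64 + 166.17 = 230.17 → 230
rgb(237, 236, 230) = #EDECE6.

#EDECE6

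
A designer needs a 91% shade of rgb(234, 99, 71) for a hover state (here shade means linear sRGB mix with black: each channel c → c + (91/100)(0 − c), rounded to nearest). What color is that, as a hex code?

#150906

Lerp each channel 91% toward 0:
  R: 234 + 0.91×(0−234) = 234 − 212.94 = 21.06 → 21
  G: 99 − 90.09 = 8.91 → 9
  B: 71 + 0.91×(0−71) = 71 − 64.61 = 6.39 → 6
rgb(21, 9, 6) = #150906.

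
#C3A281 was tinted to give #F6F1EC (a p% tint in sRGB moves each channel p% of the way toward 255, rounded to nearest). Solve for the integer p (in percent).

#C3A281 is rgb(195, 162, 129); #F6F1EC is rgb(246, 241, 236).
On the B channel (widest range): 236 ≈ 129 + (p/100)(255 − 129), so p ≈ 100×(236 − 129)/(255 − 129) = 10700/126 = 84.92.
p = 85 reproduces all three channels after rounding.

85%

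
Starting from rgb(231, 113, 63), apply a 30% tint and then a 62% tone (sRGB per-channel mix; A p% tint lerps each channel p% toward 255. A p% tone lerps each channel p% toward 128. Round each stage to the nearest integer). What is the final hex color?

#AA8B7D

Lerp each channel 30% toward 255:
  R: 231 + 0.3×(255−231) = 231 + 7.2 = 238.2 → 238
  G: 113 + 42.6 = 155.6 → 156
  B: 63 + 0.3×(255−63) = 63 + 57.6 = 120.6 → 121
After the tint: rgb(238, 156, 121) = #EE9C79.
Lerp each channel 62% toward 128:
  R: 238 + 0.62×(128−238) = 238 − 68.2 = 169.8 → 170
  G: 156 + 0.62×(128−156) = 156 − 17.36 = 138.64 → 139
  B: 121 + 4.34 = 125.34 → 125
rgb(170, 139, 125) = #AA8B7D.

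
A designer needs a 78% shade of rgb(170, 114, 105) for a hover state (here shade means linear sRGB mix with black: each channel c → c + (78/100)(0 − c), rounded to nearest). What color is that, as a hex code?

Lerp each channel 78% toward 0:
  R: 170 + 0.78×(0−170) = 170 − 132.6 = 37.4 → 37
  G: 114 + 0.78×(0−114) = 114 − 88.92 = 25.08 → 25
  B: 105 − 81.9 = 23.1 → 23
rgb(37, 25, 23) = #251917.

#251917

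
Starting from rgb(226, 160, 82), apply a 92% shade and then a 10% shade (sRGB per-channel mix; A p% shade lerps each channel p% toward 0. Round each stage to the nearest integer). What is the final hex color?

#100C06

Per channel, c → c + 0.92(0 − c):
  R: 226 − 207.92 = 18.08 → 18
  G: 160 + 0.92×(0−160) = 160 − 147.2 = 12.8 → 13
  B: 82 + 0.92×(0−82) = 82 − 75.44 = 6.56 → 7
After the shade: rgb(18, 13, 7) = #120D07.
A 10% shade moves each channel 10% toward 0:
  R: 18 − 1.8 = 16.2 → 16
  G: 13 − 1.3 = 11.7 → 12
  B: 7 − 0.7 = 6.3 → 6
rgb(16, 12, 6) = #100C06.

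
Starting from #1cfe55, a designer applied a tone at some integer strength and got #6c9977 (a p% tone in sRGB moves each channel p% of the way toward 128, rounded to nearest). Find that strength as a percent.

80%

#1cfe55 is rgb(28, 254, 85); #6c9977 is rgb(108, 153, 119).
On the G channel (widest range): 153 ≈ 254 + (p/100)(128 − 254), so p ≈ 100×(153 − 254)/(128 − 254) = -10100/-126 = 80.16.
p = 80 reproduces all three channels after rounding.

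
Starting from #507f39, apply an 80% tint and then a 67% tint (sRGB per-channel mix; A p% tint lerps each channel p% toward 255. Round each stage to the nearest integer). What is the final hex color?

#f3f6f2

#507f39 is rgb(80, 127, 57).
Per channel, c → c + 0.8(255 − c):
  R: 80 + 140 = 220 → 220
  G: 127 + 0.8×(255−127) = 127 + 102.4 = 229.4 → 229
  B: 57 + 158.4 = 215.4 → 215
After the tint: rgb(220, 229, 215) = #dce5d7.
Lerp each channel 67% toward 255:
  R: 220 + 23.45 = 243.45 → 243
  G: 229 + 17.42 = 246.42 → 246
  B: 215 + 26.8 = 241.8 → 242
rgb(243, 246, 242) = #f3f6f2.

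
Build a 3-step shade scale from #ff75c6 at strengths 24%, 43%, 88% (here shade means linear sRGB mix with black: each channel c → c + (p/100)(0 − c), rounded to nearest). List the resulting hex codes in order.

#ff75c6 is rgb(255, 117, 198).
24%: (255 − 61.2 = 193.8→194, 117 − 28.08 = 88.92→89, 198 − 47.52 = 150.48→150) → #c25996
43%: (255 − 109.65 = 145.35→145, 117 − 50.31 = 66.69→67, 198 − 85.14 = 112.86→113) → #914371
88%: (255 − 224.4 = 30.6→31, 117 − 102.96 = 14.04→14, 198 − 174.24 = 23.76→24) → #1f0e18

#c25996, #914371, #1f0e18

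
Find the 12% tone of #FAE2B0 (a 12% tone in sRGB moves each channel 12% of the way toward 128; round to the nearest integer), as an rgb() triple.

rgb(235, 214, 170)

#FAE2B0 is rgb(250, 226, 176).
Per channel, c → c + 0.12(128 − c):
  R: 250 − 14.64 = 235.36 → 235
  G: 226 − 11.76 = 214.24 → 214
  B: 176 + 0.12×(128−176) = 176 − 5.76 = 170.24 → 170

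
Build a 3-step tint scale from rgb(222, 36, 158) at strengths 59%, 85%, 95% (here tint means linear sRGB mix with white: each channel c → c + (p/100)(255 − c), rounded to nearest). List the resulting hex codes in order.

59%: (222 + 19.47 = 241.47→241, 36 + 129.21 = 165.21→165, 158 + 57.23 = 215.23→215) → #F1A5D7
85%: (222 + 28.05 = 250.05→250, 36 + 186.15 = 222.15→222, 158 + 82.45 = 240.45→240) → #FADEF0
95%: (222 + 31.35 = 253.35→253, 36 + 208.05 = 244.05→244, 158 + 92.15 = 250.15→250) → #FDF4FA

#F1A5D7, #FADEF0, #FDF4FA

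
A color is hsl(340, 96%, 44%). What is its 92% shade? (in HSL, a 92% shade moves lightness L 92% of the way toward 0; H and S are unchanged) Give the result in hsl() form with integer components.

L moves 92% from 44 toward 0: 44 − 40.48 = 3.52 → 4.
H and S are unchanged.

hsl(340, 96%, 4%)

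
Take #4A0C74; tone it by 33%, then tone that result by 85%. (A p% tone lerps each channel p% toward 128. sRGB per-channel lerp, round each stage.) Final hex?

#7B747F

#4A0C74 is rgb(74, 12, 116).
Per channel, c → c + 0.33(128 − c):
  R: 74 + 0.33×(128−74) = 74 + 17.82 = 91.82 → 92
  G: 12 + 38.28 = 50.28 → 50
  B: 116 + 0.33×(128−116) = 116 + 3.96 = 119.96 → 120
After the tone: rgb(92, 50, 120) = #5C3278.
An 85% tone moves each channel 85% toward 128:
  R: 92 + 30.6 = 122.6 → 123
  G: 50 + 0.85×(128−50) = 50 + 66.3 = 116.3 → 116
  B: 120 + 6.8 = 126.8 → 127
rgb(123, 116, 127) = #7B747F.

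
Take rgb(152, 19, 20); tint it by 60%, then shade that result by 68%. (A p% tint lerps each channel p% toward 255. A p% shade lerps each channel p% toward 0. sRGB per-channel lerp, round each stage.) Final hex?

Per channel, c → c + 0.6(255 − c):
  R: 152 + 61.8 = 213.8 → 214
  G: 19 + 0.6×(255−19) = 19 + 141.6 = 160.6 → 161
  B: 20 + 0.6×(255−20) = 20 + 141 = 161 → 161
After the tint: rgb(214, 161, 161) = #D6A1A1.
Per channel, c → c + 0.68(0 − c):
  R: 214 − 145.52 = 68.48 → 68
  G: 161 + 0.68×(0−161) = 161 − 109.48 = 51.52 → 52
  B: 161 + 0.68×(0−161) = 161 − 109.48 = 51.52 → 52
rgb(68, 52, 52) = #443434.

#443434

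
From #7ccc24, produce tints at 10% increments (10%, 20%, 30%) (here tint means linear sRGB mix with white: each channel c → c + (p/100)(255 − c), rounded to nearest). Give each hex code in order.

#7ccc24 is rgb(124, 204, 36).
10%: (124 + 13.1 = 137.1→137, 204 + 5.1 = 209.1→209, 36 + 21.9 = 57.9→58) → #89d13a
20%: (124 + 26.2 = 150.2→150, 204 + 10.2 = 214.2→214, 36 + 43.8 = 79.8→80) → #96d650
30%: (124 + 39.3 = 163.3→163, 204 + 15.3 = 219.3→219, 36 + 65.7 = 101.7→102) → #a3db66

#89d13a, #96d650, #a3db66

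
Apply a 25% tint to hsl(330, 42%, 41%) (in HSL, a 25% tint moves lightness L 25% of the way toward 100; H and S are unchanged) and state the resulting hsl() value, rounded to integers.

hsl(330, 42%, 56%)

L moves 25% from 41 toward 100: 41 + 14.75 = 55.75 → 56.
H and S are unchanged.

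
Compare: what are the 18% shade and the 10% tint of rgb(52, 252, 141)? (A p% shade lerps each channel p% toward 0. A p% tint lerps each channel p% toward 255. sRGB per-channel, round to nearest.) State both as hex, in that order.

18% shade:
  R: 52 + 0.18×(0−52) = 52 − 9.36 = 42.64 → 43
  G: 252 − 45.36 = 206.64 → 207
  B: 141 + 0.18×(0−141) = 141 − 25.38 = 115.62 → 116
  → #2BCF74
10% tint:
  R: 52 + 0.1×(255−52) = 52 + 20.3 = 72.3 → 72
  G: 252 + 0.3 = 252.3 → 252
  B: 141 + 11.4 = 152.4 → 152
  → #48FC98

#2BCF74, #48FC98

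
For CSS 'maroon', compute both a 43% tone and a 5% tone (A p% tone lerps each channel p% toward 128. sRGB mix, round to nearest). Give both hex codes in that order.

#803737, #800606

CSS maroon is rgb(128, 0, 0).
43% tone:
  R: 128 + 0 = 128 → 128
  G: 0 + 0.43×(128−0) = 0 + 55.04 = 55.04 → 55
  B: 0 + 55.04 = 55.04 → 55
  → #803737
5% tone:
  R: 128 + 0 = 128 → 128
  G: 0 + 0.05×(128−0) = 0 + 6.4 = 6.4 → 6
  B: 0 + 6.4 = 6.4 → 6
  → #800606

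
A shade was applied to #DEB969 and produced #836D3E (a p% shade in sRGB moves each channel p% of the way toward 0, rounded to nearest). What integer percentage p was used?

41%

#DEB969 is rgb(222, 185, 105); #836D3E is rgb(131, 109, 62).
On the R channel (widest range): 131 ≈ 222 + (p/100)(0 − 222), so p ≈ 100×(131 − 222)/(0 − 222) = -9100/-222 = 40.99.
p = 41 reproduces all three channels after rounding.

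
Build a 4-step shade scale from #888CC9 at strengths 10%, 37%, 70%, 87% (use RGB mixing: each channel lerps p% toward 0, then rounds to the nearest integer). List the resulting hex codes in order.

#7A7EB5, #56587F, #292A3C, #12121A

#888CC9 is rgb(136, 140, 201).
10%: (136 − 13.6 = 122.4→122, 140 − 14 = 126→126, 201 − 20.1 = 180.9→181) → #7A7EB5
37%: (136 − 50.32 = 85.68→86, 140 − 51.8 = 88.2→88, 201 − 74.37 = 126.63→127) → #56587F
70%: (136 − 95.2 = 40.8→41, 140 − 98 = 42→42, 201 − 140.7 = 60.3→60) → #292A3C
87%: (136 − 118.32 = 17.68→18, 140 − 121.8 = 18.2→18, 201 − 174.87 = 26.13→26) → #12121A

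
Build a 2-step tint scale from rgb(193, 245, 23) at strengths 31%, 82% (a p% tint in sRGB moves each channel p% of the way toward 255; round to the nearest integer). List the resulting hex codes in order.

#D4F85F, #F4FDD5

31%: (193 + 19.22 = 212.22→212, 245 + 3.1 = 248.1→248, 23 + 71.92 = 94.92→95) → #D4F85F
82%: (193 + 50.84 = 243.84→244, 245 + 8.2 = 253.2→253, 23 + 190.24 = 213.24→213) → #F4FDD5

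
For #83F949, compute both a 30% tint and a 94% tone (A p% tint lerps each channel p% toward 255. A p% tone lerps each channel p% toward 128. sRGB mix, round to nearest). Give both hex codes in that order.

#83F949 is rgb(131, 249, 73).
30% tint:
  R: 131 + 0.3×(255−131) = 131 + 37.2 = 168.2 → 168
  G: 249 + 0.3×(255−249) = 249 + 1.8 = 250.8 → 251
  B: 73 + 54.6 = 127.6 → 128
  → #A8FB80
94% tone:
  R: 131 + 0.94×(128−131) = 131 − 2.82 = 128.18 → 128
  G: 249 − 113.74 = 135.26 → 135
  B: 73 + 51.7 = 124.7 → 125
  → #80877D

#A8FB80, #80877D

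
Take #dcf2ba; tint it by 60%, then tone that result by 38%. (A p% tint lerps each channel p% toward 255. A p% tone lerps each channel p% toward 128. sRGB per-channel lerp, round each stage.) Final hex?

#c6ccbd

#dcf2ba is rgb(220, 242, 186).
Per channel, c → c + 0.6(255 − c):
  R: 220 + 0.6×(255−220) = 220 + 21 = 241 → 241
  G: 242 + 0.6×(255−242) = 242 + 7.8 = 249.8 → 250
  B: 186 + 41.4 = 227.4 → 227
After the tint: rgb(241, 250, 227) = #f1fae3.
A 38% tone moves each channel 38% toward 128:
  R: 241 − 42.94 = 198.06 → 198
  G: 250 + 0.38×(128−250) = 250 − 46.36 = 203.64 → 204
  B: 227 + 0.38×(128−227) = 227 − 37.62 = 189.38 → 189
rgb(198, 204, 189) = #c6ccbd.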